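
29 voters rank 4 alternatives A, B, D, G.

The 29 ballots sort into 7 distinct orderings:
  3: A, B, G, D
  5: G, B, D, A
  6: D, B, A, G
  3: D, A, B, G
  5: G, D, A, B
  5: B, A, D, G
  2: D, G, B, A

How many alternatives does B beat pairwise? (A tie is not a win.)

2

B against each rival (29 voters):
B vs A: B, 18–11.
B vs D: D, 16–13.
B vs G: B, 17–12.
B beats A, G; loses to D — 2 pairwise wins.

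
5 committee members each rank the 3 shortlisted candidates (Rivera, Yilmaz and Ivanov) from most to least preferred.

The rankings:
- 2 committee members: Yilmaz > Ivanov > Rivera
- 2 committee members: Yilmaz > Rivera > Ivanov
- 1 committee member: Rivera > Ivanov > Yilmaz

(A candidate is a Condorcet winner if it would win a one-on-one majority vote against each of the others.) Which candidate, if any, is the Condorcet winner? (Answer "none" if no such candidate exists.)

Pairwise majorities:
Rivera vs Yilmaz: Rivera is ranked higher on 1 ballot, Yilmaz on 4. Yilmaz wins 4–1.
Rivera vs Ivanov: 3 to 2, Rivera.
Yilmaz vs Ivanov: 4 to 1, Yilmaz.
Yilmaz beats each of Rivera, Ivanov — Yilmaz is the Condorcet winner.

Yilmaz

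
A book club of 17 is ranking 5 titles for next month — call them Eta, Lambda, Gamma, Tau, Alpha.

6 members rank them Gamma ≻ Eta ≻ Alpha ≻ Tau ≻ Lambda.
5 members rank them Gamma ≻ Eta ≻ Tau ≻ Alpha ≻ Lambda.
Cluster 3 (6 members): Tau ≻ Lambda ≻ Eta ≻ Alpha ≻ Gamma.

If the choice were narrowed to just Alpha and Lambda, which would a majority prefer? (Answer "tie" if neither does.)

Ballots ranking Alpha above Lambda: 6 + 5 = 11.
Ballots ranking Lambda above Alpha: 17 − 11 = 6.
Alpha wins the head-to-head 11–6.

Alpha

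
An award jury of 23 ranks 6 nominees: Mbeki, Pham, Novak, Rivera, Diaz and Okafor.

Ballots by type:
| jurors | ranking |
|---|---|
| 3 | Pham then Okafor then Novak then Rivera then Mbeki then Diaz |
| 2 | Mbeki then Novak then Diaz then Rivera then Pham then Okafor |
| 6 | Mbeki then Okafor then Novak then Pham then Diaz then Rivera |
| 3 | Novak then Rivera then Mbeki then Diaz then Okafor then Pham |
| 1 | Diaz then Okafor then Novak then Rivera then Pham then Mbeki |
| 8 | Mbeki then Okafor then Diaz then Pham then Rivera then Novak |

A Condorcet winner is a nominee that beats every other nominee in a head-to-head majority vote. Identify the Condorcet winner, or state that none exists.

Mbeki

Head-to-head results (23 jurors):
Mbeki vs Pham: Mbeki preferred on 2+6+3+8 = 19 ballots; Mbeki wins 19–4.
Mbeki vs Novak: 16 to 7, Mbeki.
Mbeki vs Rivera: 16 to 7, Mbeki.
Mbeki vs Diaz: 22 to 1, Mbeki.
Mbeki vs Okafor: 19 to 4, Mbeki.
Pham vs Novak: Pham is ranked higher on 3+8 = 11 ballots, Novak on 12. Novak wins 12–11.
Pham vs Rivera: Pham preferred on 3+6+8 = 17 ballots; Pham wins 17–6.
Pham vs Diaz: 3+6 = 9 for Pham, 14 for Diaz — Diaz by 14–9.
Pham vs Okafor: 3+2 = 5 for Pham, 18 for Okafor — Okafor by 18–5.
Novak vs Rivera: 15 to 8, Novak.
Novak vs Diaz: Novak preferred on 3+2+6+3 = 14 ballots; Novak wins 14–9.
Novak vs Okafor: Novak preferred on 2+3 = 5 ballots; Okafor wins 18–5.
Rivera vs Diaz: 6 to 17, Diaz.
Rivera vs Okafor: 2+3 = 5 for Rivera, 18 for Okafor — Okafor by 18–5.
Diaz vs Okafor: Diaz is ranked higher on 2+3+1 = 6 ballots, Okafor on 17. Okafor wins 17–6.
Mbeki beats each of Pham, Novak, Rivera, Diaz, Okafor — Mbeki is the Condorcet winner.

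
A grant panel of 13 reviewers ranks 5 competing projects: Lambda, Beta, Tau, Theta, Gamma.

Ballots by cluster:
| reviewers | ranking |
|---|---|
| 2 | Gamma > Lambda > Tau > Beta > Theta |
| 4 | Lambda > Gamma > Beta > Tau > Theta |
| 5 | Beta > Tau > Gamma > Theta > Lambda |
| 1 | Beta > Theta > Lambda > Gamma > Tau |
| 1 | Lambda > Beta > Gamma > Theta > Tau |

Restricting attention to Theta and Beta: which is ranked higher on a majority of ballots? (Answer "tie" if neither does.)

No ballot ranks Theta above Beta: 0.
Ballots ranking Beta above Theta: 13 − 0 = 13.
Beta wins the head-to-head 13–0.

Beta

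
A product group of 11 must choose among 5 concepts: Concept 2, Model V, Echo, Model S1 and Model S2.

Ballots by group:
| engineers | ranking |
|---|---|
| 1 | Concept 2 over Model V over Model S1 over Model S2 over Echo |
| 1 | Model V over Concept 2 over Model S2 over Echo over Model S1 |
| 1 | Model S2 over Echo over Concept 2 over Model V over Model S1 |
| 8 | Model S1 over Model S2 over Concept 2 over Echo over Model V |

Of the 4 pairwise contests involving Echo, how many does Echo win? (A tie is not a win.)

1

Echo against each rival (11 engineers):
Echo vs Concept 2: 1 to 10, Concept 2.
Echo–Model V: Echo 9–2.
Echo vs Model S1: Model S1, 9–2.
Echo vs Model S2: Echo preferred on 0 ballots; Model S2 wins 11–0.
Echo beats Model V; loses to Concept 2, Model S1, Model S2 — 1 pairwise win.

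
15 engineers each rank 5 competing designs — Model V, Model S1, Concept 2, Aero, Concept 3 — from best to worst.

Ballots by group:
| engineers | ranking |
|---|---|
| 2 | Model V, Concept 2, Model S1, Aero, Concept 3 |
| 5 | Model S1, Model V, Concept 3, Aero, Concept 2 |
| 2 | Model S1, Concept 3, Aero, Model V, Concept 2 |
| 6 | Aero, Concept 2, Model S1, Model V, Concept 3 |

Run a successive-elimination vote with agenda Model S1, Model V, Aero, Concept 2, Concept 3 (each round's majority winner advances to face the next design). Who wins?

Concept 2

Round 1: Model S1 vs Model V — 13–2, Model S1 advances.
Round 2: Model S1 vs Aero — 9–6, Model S1 advances.
Round 3: Model S1 vs Concept 2 — 7–8, Concept 2 advances.
Round 4: Concept 2 vs Concept 3 — 8–7, Concept 2 advances.
The agenda winner is Concept 2.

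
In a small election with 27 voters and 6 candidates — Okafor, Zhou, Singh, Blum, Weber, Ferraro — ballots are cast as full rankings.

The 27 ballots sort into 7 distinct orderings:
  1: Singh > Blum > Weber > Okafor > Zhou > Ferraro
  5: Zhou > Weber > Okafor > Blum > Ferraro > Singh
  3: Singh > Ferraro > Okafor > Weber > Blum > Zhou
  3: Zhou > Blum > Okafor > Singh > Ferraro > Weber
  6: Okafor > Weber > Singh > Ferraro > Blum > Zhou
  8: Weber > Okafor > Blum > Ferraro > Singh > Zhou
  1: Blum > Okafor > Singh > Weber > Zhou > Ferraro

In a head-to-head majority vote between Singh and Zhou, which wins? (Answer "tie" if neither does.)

Singh

Ballots ranking Singh above Zhou: 1 + 3 + 6 + 8 + 1 = 19.
Ballots ranking Zhou above Singh: 27 − 19 = 8.
Singh wins the head-to-head 19–8.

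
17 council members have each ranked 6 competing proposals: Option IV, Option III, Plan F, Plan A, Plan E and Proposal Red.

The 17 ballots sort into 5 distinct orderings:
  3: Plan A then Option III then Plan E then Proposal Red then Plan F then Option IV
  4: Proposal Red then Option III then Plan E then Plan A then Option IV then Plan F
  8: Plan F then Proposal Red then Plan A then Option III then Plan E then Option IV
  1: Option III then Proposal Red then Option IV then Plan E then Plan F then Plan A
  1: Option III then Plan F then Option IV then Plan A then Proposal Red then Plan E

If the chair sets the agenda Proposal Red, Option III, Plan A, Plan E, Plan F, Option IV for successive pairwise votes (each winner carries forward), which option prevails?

Plan F

Round 1: Proposal Red vs Option III — 12–5, Proposal Red advances.
Round 2: Proposal Red vs Plan A — 13–4, Proposal Red advances.
Round 3: Proposal Red vs Plan E — 14–3, Proposal Red advances.
Round 4: Proposal Red vs Plan F — 8–9, Plan F advances.
Round 5: Plan F vs Option IV — 12–5, Plan F advances.
The agenda winner is Plan F.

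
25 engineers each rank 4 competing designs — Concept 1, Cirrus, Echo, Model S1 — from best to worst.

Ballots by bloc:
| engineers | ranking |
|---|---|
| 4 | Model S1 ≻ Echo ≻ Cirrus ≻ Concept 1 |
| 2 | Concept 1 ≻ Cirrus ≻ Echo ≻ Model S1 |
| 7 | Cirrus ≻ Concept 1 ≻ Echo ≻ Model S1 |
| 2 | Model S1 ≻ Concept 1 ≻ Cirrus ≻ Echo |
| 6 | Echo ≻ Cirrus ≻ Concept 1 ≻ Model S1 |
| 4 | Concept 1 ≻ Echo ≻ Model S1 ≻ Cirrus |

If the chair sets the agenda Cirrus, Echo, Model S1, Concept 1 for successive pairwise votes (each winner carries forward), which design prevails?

Concept 1

Round 1: Cirrus vs Echo — 11–14, Echo advances.
Round 2: Echo vs Model S1 — 19–6, Echo advances.
Round 3: Echo vs Concept 1 — 10–15, Concept 1 advances.
The agenda winner is Concept 1.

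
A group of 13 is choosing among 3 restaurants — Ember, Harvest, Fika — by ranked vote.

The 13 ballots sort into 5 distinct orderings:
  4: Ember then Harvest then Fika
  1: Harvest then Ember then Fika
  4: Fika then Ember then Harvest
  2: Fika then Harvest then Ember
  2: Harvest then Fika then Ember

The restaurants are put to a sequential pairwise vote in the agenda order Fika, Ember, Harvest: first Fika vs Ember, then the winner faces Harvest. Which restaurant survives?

Harvest

Round 1: Fika vs Ember — 8–5, Fika advances.
Round 2: Fika vs Harvest — 6–7, Harvest advances.
Harvest survives the agenda.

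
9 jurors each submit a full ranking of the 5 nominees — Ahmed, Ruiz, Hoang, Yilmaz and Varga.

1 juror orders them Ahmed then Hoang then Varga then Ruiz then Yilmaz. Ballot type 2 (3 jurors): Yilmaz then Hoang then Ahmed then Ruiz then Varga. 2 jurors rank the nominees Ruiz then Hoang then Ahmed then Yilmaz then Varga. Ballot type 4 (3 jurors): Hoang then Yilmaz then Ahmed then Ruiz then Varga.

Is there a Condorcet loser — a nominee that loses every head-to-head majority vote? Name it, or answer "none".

Varga

Head-to-head results (9 jurors):
Ahmed vs Ruiz: Ahmed, 7–2.
Ahmed–Hoang: Hoang 8–1.
Ahmed vs Yilmaz: Ahmed is ranked higher on 1+2 = 3 ballots, Yilmaz on 6. Yilmaz wins 6–3.
Ahmed vs Varga: 9 to 0, Ahmed.
Ruiz vs Hoang: 2 to 7, Hoang.
Ruiz–Yilmaz: Yilmaz 6–3.
Ruiz vs Varga: Ruiz preferred on 3+2+3 = 8 ballots; Ruiz wins 8–1.
Hoang vs Yilmaz: Hoang is ranked higher on 1+2+3 = 6 ballots, Yilmaz on 3. Hoang wins 6–3.
Hoang vs Varga: Hoang preferred on 1+3+2+3 = 9 ballots; Hoang wins 9–0.
Yilmaz vs Varga: Yilmaz wins 8–1.
Only Varga has no wins; Varga is the Condorcet loser.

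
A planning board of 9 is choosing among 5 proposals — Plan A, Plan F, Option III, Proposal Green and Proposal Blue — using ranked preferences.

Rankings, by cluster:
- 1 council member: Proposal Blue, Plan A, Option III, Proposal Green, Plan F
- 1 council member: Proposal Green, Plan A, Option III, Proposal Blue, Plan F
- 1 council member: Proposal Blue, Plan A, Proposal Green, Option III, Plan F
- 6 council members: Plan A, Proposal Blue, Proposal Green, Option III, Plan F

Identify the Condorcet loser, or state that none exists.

Plan F

Pairwise majorities:
Plan A vs Plan F: Plan A wins 9–0.
Plan A vs Option III: Plan A, 9–0.
Plan A vs Proposal Green: 8 to 1, Plan A.
Plan A vs Proposal Blue: Plan A, 7–2.
Plan F–Option III: Option III 9–0.
Plan F vs Proposal Green: Proposal Green wins 9–0.
Plan F vs Proposal Blue: 0 for Plan F, 9 for Proposal Blue — Proposal Blue by 9–0.
Option III vs Proposal Green: 1 for Option III, 8 for Proposal Green — Proposal Green by 8–1.
Option III vs Proposal Blue: Proposal Blue, 8–1.
Proposal Green vs Proposal Blue: Proposal Green preferred on 1 ballot; Proposal Blue wins 8–1.
Only Plan F has no wins; Plan F is the Condorcet loser.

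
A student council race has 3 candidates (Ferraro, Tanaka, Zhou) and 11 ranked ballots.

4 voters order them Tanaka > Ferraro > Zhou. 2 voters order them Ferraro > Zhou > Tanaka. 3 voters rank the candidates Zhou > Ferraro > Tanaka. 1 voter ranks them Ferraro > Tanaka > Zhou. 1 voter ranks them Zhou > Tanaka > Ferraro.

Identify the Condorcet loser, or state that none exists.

Tanaka

Head-to-head results (11 voters):
Ferraro vs Tanaka: Ferraro preferred on 2+3+1 = 6 ballots; Ferraro wins 6–5.
Ferraro vs Zhou: Ferraro preferred on 4+2+1 = 7 ballots; Ferraro wins 7–4.
Tanaka vs Zhou: 5 to 6, Zhou.
Tanaka is beaten in every head-to-head and is the Condorcet loser.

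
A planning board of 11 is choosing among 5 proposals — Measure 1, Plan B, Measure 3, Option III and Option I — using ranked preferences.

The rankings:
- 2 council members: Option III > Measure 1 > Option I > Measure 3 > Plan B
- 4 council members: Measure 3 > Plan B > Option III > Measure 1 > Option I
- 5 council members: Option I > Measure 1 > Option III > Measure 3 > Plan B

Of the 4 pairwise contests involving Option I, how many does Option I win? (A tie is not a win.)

2

Option I against each rival (11 council members):
Option I vs Measure 1: Measure 1, 6–5.
Option I vs Plan B: Option I preferred on 2+5 = 7 ballots; Option I wins 7–4.
Option I–Measure 3: Option I 7–4.
Option I vs Option III: Option I preferred on 5 ballots; Option III wins 6–5.
Option I beats Plan B, Measure 3; loses to Measure 1, Option III — 2 pairwise wins.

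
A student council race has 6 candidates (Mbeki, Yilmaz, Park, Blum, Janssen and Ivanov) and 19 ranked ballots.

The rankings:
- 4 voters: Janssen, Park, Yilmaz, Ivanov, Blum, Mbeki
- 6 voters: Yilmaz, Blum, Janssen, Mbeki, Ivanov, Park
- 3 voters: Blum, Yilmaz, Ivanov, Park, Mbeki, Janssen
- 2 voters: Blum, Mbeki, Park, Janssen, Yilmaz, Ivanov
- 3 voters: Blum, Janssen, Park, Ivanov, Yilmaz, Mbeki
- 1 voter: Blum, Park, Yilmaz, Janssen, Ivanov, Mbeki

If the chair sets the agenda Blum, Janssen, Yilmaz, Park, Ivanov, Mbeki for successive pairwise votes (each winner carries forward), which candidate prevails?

Round 1: Blum vs Janssen — 15–4, Blum advances.
Round 2: Blum vs Yilmaz — 9–10, Yilmaz advances.
Round 3: Yilmaz vs Park — 9–10, Park advances.
Round 4: Park vs Ivanov — 10–9, Park advances.
Round 5: Park vs Mbeki — 11–8, Park advances.
Park survives the agenda.

Park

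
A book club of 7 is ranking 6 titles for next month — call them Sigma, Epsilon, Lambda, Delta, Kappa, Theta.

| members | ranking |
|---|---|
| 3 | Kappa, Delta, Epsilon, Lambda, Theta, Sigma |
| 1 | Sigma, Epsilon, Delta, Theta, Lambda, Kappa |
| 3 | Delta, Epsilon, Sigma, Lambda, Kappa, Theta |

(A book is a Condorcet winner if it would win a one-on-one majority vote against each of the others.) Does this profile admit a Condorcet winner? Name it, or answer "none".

Pairwise majorities:
Sigma vs Epsilon: Epsilon, 6–1.
Sigma–Lambda: Sigma 4–3.
Sigma vs Delta: Delta wins 6–1.
Sigma vs Kappa: Sigma wins 4–3.
Sigma vs Theta: Sigma, 4–3.
Epsilon vs Lambda: Epsilon wins 7–0.
Epsilon vs Delta: Delta, 6–1.
Epsilon vs Kappa: Epsilon, 4–3.
Epsilon–Theta: Epsilon 7–0.
Lambda–Delta: Delta 7–0.
Lambda–Kappa: Lambda 4–3.
Lambda–Theta: Lambda 6–1.
Delta vs Kappa: Delta wins 4–3.
Delta–Theta: Delta 7–0.
Kappa vs Theta: Kappa wins 6–1.
Delta beats each of Sigma, Epsilon, Lambda, Kappa, Theta — Delta is the Condorcet winner.

Delta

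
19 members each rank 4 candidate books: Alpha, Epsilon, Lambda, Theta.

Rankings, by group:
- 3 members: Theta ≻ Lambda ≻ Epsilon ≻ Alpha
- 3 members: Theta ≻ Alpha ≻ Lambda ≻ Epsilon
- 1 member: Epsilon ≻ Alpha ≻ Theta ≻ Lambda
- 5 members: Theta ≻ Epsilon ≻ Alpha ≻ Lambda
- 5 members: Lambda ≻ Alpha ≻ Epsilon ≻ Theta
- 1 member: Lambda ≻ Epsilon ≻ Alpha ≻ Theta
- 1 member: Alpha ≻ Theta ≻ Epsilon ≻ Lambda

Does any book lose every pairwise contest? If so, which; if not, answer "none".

Head-to-head results (19 members):
Alpha vs Epsilon: Epsilon wins 10–9.
Alpha vs Lambda: Alpha, 10–9.
Alpha vs Theta: 8 to 11, Theta.
Epsilon vs Lambda: Epsilon is ranked higher on 1+5+1 = 7 ballots, Lambda on 12. Lambda wins 12–7.
Epsilon vs Theta: Theta, 12–7.
Lambda vs Theta: Lambda preferred on 5+1 = 6 ballots; Theta wins 13–6.
Every book wins at least one matchup (Alpha beats Lambda; Epsilon beats Alpha; Lambda beats Epsilon; Theta beats Alpha), so there is no Condorcet loser.

none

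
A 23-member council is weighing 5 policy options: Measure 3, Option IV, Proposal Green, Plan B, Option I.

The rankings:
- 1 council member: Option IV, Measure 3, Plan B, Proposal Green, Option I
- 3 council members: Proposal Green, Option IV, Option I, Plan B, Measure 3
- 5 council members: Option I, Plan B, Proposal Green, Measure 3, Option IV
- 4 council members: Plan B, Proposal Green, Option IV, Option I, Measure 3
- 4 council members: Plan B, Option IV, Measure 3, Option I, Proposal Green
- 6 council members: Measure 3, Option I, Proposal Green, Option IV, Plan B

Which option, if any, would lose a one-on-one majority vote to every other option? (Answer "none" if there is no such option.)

Measure 3

Head-to-head results (23 council members):
Measure 3 vs Option IV: Option IV, 12–11.
Measure 3–Proposal Green: Proposal Green 12–11.
Measure 3 vs Plan B: Plan B, 16–7.
Measure 3 vs Option I: Measure 3 preferred on 1+4+6 = 11 ballots; Option I wins 12–11.
Option IV vs Proposal Green: Option IV is ranked higher on 1+4 = 5 ballots, Proposal Green on 18. Proposal Green wins 18–5.
Option IV vs Plan B: Plan B wins 13–10.
Option IV vs Option I: 12 to 11, Option IV.
Proposal Green vs Plan B: Plan B, 14–9.
Proposal Green vs Option I: 1+3+4 = 8 for Proposal Green, 15 for Option I — Option I by 15–8.
Plan B vs Option I: Plan B preferred on 1+4+4 = 9 ballots; Option I wins 14–9.
Measure 3 is beaten in every head-to-head and is the Condorcet loser.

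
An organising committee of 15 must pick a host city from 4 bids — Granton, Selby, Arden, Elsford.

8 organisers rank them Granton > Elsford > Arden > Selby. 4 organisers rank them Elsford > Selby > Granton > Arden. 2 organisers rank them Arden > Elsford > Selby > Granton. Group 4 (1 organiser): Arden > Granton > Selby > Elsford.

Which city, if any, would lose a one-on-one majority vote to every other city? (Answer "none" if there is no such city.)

Head-to-head results (15 organisers):
Granton–Selby: Granton 9–6.
Granton vs Arden: Granton preferred on 8+4 = 12 ballots; Granton wins 12–3.
Granton–Elsford: Granton 9–6.
Selby vs Arden: Arden wins 11–4.
Selby vs Elsford: Selby preferred on 1 ballot; Elsford wins 14–1.
Arden–Elsford: Elsford 12–3.
Only Selby has no wins; Selby is the Condorcet loser.

Selby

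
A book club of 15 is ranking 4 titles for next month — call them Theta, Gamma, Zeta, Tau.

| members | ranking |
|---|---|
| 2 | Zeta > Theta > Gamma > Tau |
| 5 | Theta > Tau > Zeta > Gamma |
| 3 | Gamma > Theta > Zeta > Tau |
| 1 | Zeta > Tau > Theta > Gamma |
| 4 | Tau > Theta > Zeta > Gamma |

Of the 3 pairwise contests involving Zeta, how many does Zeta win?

Zeta against each rival (15 members):
Zeta vs Theta: Theta, 12–3.
Zeta–Gamma: Zeta 12–3.
Zeta–Tau: Tau 9–6.
Zeta beats Gamma; loses to Theta, Tau — 1 pairwise win.

1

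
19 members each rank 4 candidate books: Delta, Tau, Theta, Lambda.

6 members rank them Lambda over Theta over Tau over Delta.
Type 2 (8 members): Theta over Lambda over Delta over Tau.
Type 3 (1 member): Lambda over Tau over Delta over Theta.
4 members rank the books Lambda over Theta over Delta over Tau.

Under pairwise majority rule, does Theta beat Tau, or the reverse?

Ballots ranking Theta above Tau: 6 + 8 + 4 = 18.
Ballots ranking Tau above Theta: 19 − 18 = 1.
Theta wins the head-to-head 18–1.

Theta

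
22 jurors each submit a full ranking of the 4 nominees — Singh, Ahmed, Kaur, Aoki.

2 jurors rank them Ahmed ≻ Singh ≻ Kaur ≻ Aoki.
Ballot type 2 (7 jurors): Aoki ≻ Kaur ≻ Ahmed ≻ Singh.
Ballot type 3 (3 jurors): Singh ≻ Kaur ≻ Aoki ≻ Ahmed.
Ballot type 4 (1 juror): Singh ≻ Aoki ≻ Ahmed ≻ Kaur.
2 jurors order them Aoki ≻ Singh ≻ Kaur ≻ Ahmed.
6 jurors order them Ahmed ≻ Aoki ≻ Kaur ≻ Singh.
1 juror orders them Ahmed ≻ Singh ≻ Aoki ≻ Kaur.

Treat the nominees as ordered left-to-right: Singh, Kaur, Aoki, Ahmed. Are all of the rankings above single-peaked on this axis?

no

Axis positions: Singh=1, Kaur=2, Aoki=3, Ahmed=4.
Ballot type 1: ranking walks positions 4-1-2-3; Singh is ranked above Aoki even though Aoki lies between Singh and the peak Ahmed on the axis — preferences dip and rise again. Not single-peaked.
Ballot type 2 (peak Aoki at position 3): ranking walks positions 3-2-4-1, expanding outward from the peak — single-peaked.
Ballot type 3 (peak Singh at position 1): ranking walks positions 1-2-3-4, expanding outward from the peak — single-peaked.
Ballot type 4: ranking walks positions 1-3-4-2; Aoki is ranked above Kaur even though Kaur lies between Aoki and the peak Singh on the axis — preferences dip and rise again. Not single-peaked.
Ballot type 5: ranking walks positions 3-1-2-4; Singh is ranked above Kaur even though Kaur lies between Singh and the peak Aoki on the axis — preferences dip and rise again. Not single-peaked.
Ballot type 6 (peak Ahmed at position 4): ranking walks positions 4-3-2-1, expanding outward from the peak — single-peaked.
Ballot type 7: ranking walks positions 4-1-3-2; Singh is ranked above Aoki even though Aoki lies between Singh and the peak Ahmed on the axis — preferences dip and rise again. Not single-peaked.
Ballot type 1 violates single-peakedness, so the profile is not single-peaked on this axis.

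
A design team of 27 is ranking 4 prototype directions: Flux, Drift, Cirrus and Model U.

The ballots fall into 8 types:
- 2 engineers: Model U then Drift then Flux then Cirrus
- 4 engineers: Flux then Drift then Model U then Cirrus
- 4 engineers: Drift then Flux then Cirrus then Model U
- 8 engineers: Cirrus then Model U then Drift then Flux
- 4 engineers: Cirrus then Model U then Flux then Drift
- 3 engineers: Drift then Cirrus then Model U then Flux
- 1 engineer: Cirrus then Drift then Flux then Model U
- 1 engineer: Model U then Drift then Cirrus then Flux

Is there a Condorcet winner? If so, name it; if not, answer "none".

Check each pair by majority over 27 ballots:
Flux vs Drift: Flux is ranked higher on 4+4 = 8 ballots, Drift on 19. Drift wins 19–8.
Flux vs Cirrus: Flux preferred on 2+4+4 = 10 ballots; Cirrus wins 17–10.
Flux vs Model U: Flux is ranked higher on 4+4+1 = 9 ballots, Model U on 18. Model U wins 18–9.
Drift vs Cirrus: 14 to 13, Drift.
Drift vs Model U: Drift is ranked higher on 4+4+3+1 = 12 ballots, Model U on 15. Model U wins 15–12.
Cirrus vs Model U: 20 to 7, Cirrus.
No design is unbeaten: Flux loses to Drift; Drift loses to Model U; Cirrus loses to Drift; Model U loses to Cirrus. In particular Drift beats Cirrus beats Model U beats Drift is a majority cycle — no Condorcet winner exists.

none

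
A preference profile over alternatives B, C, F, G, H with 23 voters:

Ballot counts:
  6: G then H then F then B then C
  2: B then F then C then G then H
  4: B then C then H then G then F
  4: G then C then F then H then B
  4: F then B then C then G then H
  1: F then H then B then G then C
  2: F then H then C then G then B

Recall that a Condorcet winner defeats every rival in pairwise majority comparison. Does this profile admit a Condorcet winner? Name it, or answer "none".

none

Check each pair by majority over 23 ballots:
B vs C: B wins 17–6.
B vs F: 6 to 17, F.
B vs G: B is ranked higher on 2+4+4+1 = 11 ballots, G on 12. G wins 12–11.
B vs H: H wins 13–10.
C vs F: F wins 15–8.
C vs G: C is ranked higher on 2+4+4+2 = 12 ballots, G on 11. C wins 12–11.
C vs H: 14 to 9, C.
F–G: G 14–9.
F vs H: F is ranked higher on 2+4+4+1+2 = 13 ballots, H on 10. F wins 13–10.
G vs H: 16 to 7, G.
No alternative is unbeaten: B loses to F; C loses to B; F loses to G; G loses to C; H loses to C. In particular B beats C beats G beats B is a majority cycle — no Condorcet winner exists.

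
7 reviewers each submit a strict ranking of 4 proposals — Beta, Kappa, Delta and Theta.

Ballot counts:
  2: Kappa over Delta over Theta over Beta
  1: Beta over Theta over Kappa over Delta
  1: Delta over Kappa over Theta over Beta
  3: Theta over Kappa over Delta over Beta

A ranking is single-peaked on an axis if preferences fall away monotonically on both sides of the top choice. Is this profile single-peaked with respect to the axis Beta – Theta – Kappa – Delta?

yes

Axis positions: Beta=1, Theta=2, Kappa=3, Delta=4.
Bloc 1 (peak Kappa at position 3): ranking walks positions 3-4-2-1, expanding outward from the peak — single-peaked.
Bloc 2 (peak Beta at position 1): ranking walks positions 1-2-3-4, expanding outward from the peak — single-peaked.
Bloc 3 (peak Delta at position 4): ranking walks positions 4-3-2-1, expanding outward from the peak — single-peaked.
Bloc 4 (peak Theta at position 2): ranking walks positions 2-3-4-1, expanding outward from the peak — single-peaked.
Every ranking is single-peaked on this axis.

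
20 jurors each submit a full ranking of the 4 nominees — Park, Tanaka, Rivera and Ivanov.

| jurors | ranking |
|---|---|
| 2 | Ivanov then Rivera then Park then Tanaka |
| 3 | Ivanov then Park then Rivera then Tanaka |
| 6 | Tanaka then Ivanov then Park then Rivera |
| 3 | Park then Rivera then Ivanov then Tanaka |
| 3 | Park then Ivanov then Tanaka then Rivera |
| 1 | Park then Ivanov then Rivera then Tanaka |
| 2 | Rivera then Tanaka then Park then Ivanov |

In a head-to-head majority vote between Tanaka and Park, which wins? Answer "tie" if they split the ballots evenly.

Park

Ballots ranking Tanaka above Park: 6 + 2 = 8.
Ballots ranking Park above Tanaka: 20 − 8 = 12.
Park wins the head-to-head 12–8.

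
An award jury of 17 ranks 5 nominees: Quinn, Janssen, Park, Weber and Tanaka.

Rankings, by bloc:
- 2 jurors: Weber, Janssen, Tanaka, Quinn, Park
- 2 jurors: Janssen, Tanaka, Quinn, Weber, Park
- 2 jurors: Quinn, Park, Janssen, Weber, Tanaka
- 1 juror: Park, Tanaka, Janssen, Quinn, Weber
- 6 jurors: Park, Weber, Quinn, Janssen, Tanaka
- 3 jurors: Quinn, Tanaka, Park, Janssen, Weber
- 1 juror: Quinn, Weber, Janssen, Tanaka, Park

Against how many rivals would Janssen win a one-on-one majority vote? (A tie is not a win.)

1

Janssen against each rival (17 jurors):
Janssen–Quinn: Quinn 12–5.
Janssen vs Park: Janssen preferred on 2+2+1 = 5 ballots; Park wins 12–5.
Janssen vs Weber: Weber wins 9–8.
Janssen vs Tanaka: 2+2+2+6+1 = 13 for Janssen, 4 for Tanaka — Janssen by 13–4.
Janssen beats Tanaka; loses to Quinn, Park, Weber — 1 pairwise win.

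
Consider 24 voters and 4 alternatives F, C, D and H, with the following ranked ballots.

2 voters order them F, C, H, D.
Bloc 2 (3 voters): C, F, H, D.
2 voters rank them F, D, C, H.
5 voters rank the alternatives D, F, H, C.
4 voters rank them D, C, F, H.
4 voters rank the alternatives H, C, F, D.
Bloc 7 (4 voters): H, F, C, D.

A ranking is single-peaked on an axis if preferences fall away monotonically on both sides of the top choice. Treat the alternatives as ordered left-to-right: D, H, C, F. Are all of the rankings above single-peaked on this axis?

no

Axis positions: D=1, H=2, C=3, F=4.
Bloc 1 (peak F at position 4): ranking walks positions 4-3-2-1, expanding outward from the peak — single-peaked.
Bloc 2 (peak C at position 3): ranking walks positions 3-4-2-1, expanding outward from the peak — single-peaked.
Bloc 3: ranking walks positions 4-1-3-2; D is ranked above C even though C lies between D and the peak F on the axis — preferences dip and rise again. Not single-peaked.
Bloc 4: ranking walks positions 1-4-2-3; F is ranked above H even though H lies between F and the peak D on the axis — preferences dip and rise again. Not single-peaked.
Bloc 5: ranking walks positions 1-3-4-2; C is ranked above H even though H lies between C and the peak D on the axis — preferences dip and rise again. Not single-peaked.
Bloc 6 (peak H at position 2): ranking walks positions 2-3-4-1, expanding outward from the peak — single-peaked.
Bloc 7: ranking walks positions 2-4-3-1; F is ranked above C even though C lies between F and the peak H on the axis — preferences dip and rise again. Not single-peaked.
Bloc 3 violates single-peakedness, so the profile is not single-peaked on this axis.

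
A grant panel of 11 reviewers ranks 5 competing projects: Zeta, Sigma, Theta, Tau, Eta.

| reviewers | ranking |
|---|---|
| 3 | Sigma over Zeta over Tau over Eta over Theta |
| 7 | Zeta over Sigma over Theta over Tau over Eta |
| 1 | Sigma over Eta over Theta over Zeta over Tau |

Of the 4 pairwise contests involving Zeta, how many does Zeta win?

Zeta against each rival (11 reviewers):
Zeta vs Sigma: Zeta preferred on 7 ballots; Zeta wins 7–4.
Zeta vs Theta: Zeta preferred on 3+7 = 10 ballots; Zeta wins 10–1.
Zeta vs Tau: Zeta wins 11–0.
Zeta vs Eta: 10 to 1, Zeta.
Zeta beats Sigma, Theta, Tau, Eta — 4 pairwise wins.

4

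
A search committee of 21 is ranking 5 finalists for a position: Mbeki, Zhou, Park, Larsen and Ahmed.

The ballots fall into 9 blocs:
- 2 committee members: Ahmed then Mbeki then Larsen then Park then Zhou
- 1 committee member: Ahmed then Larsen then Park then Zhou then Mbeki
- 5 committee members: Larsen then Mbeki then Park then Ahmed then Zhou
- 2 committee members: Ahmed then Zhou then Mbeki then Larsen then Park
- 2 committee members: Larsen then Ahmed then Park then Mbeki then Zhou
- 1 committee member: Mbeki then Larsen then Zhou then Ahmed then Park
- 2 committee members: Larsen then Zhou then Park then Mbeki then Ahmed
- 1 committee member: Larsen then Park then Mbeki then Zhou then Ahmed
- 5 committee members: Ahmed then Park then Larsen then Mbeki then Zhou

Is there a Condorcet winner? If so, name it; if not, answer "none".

Larsen

Check each pair by majority over 21 ballots:
Mbeki vs Zhou: 16 to 5, Mbeki.
Mbeki vs Park: Mbeki is ranked higher on 2+5+2+1 = 10 ballots, Park on 11. Park wins 11–10.
Mbeki vs Larsen: 2+2+1 = 5 for Mbeki, 16 for Larsen — Larsen by 16–5.
Mbeki vs Ahmed: 5+1+2+1 = 9 for Mbeki, 12 for Ahmed — Ahmed by 12–9.
Zhou vs Park: Zhou is ranked higher on 2+1+2 = 5 ballots, Park on 16. Park wins 16–5.
Zhou vs Larsen: 2 for Zhou, 19 for Larsen — Larsen by 19–2.
Zhou vs Ahmed: 1+2+1 = 4 for Zhou, 17 for Ahmed — Ahmed by 17–4.
Park vs Larsen: Park preferred on 5 ballots; Larsen wins 16–5.
Park vs Ahmed: 5+2+1 = 8 for Park, 13 for Ahmed — Ahmed by 13–8.
Larsen vs Ahmed: 11 to 10, Larsen.
Only Larsen has no losses; Larsen is the Condorcet winner.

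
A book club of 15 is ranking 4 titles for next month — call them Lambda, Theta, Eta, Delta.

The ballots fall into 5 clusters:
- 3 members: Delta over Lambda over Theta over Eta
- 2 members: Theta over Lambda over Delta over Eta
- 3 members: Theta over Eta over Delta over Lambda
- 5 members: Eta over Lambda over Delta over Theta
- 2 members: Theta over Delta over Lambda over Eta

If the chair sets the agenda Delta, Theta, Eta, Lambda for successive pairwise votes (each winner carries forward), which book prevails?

Round 1: Delta vs Theta — 8–7, Delta advances.
Round 2: Delta vs Eta — 7–8, Eta advances.
Round 3: Eta vs Lambda — 8–7, Eta advances.
Eta survives the agenda.

Eta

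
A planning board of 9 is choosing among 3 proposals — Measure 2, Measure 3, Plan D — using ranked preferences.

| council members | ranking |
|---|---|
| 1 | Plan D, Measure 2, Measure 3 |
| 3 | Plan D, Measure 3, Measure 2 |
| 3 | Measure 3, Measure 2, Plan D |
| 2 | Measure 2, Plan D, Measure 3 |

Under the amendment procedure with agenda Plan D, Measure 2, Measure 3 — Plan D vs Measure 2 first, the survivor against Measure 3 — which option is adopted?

Round 1: Plan D vs Measure 2 — 4–5, Measure 2 advances.
Round 2: Measure 2 vs Measure 3 — 3–6, Measure 3 advances.
The agenda winner is Measure 3.

Measure 3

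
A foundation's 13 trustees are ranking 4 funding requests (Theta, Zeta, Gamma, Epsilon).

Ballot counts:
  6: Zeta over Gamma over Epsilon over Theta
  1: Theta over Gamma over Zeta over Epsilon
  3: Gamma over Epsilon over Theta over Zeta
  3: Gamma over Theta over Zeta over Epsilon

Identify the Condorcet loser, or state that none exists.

none

Head-to-head results (13 reviewers):
Theta vs Zeta: 1+3+3 = 7 for Theta, 6 for Zeta — Theta by 7–6.
Theta vs Gamma: Theta is ranked higher on 1 ballot, Gamma on 12. Gamma wins 12–1.
Theta–Epsilon: Epsilon 9–4.
Zeta vs Gamma: Gamma wins 7–6.
Zeta vs Epsilon: Zeta wins 10–3.
Gamma vs Epsilon: 6+1+3+3 = 13 for Gamma, 0 for Epsilon — Gamma by 13–0.
Each project has at least one pairwise win (Theta beats Zeta; Zeta beats Epsilon; Gamma beats Theta; Epsilon beats Theta) — no Condorcet loser.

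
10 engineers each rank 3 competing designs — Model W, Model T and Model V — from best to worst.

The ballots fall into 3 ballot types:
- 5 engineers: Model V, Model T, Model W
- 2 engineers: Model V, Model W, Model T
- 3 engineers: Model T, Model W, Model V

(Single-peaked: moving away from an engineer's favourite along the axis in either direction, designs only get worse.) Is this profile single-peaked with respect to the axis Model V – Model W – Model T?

no

Axis positions: Model V=1, Model W=2, Model T=3.
Ballot type 1: ranking walks positions 1-3-2; Model T is ranked above Model W even though Model W lies between Model T and the peak Model V on the axis — preferences dip and rise again. Not single-peaked.
Ballot type 2 (peak Model V at position 1): ranking walks positions 1-2-3, expanding outward from the peak — single-peaked.
Ballot type 3 (peak Model T at position 3): ranking walks positions 3-2-1, expanding outward from the peak — single-peaked.
Ballot type 1 violates single-peakedness, so the profile is not single-peaked on this axis.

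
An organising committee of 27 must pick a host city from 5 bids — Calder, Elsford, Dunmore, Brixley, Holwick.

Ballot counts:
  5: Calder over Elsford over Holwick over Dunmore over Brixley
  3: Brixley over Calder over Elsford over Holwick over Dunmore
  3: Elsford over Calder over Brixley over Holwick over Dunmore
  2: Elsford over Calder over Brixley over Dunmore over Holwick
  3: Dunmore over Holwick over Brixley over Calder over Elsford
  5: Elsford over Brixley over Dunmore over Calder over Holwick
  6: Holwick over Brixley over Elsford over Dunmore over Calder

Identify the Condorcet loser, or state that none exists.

Pairwise majorities:
Calder vs Elsford: Calder is ranked higher on 5+3+3 = 11 ballots, Elsford on 16. Elsford wins 16–11.
Calder–Dunmore: Dunmore 14–13.
Calder vs Brixley: Calder is ranked higher on 5+3+2 = 10 ballots, Brixley on 17. Brixley wins 17–10.
Calder vs Holwick: Calder, 18–9.
Elsford vs Dunmore: Elsford wins 24–3.
Elsford vs Brixley: Elsford is ranked higher on 5+3+2+5 = 15 ballots, Brixley on 12. Elsford wins 15–12.
Elsford vs Holwick: Elsford wins 18–9.
Dunmore vs Brixley: Dunmore preferred on 5+3 = 8 ballots; Brixley wins 19–8.
Dunmore vs Holwick: Dunmore is ranked higher on 2+3+5 = 10 ballots, Holwick on 17. Holwick wins 17–10.
Brixley vs Holwick: Brixley preferred on 3+3+2+5 = 13 ballots; Holwick wins 14–13.
No city is winless: Calder beats Holwick; Elsford beats Calder; Dunmore beats Calder; Brixley beats Calder; Holwick beats Dunmore. There is no Condorcet loser.

none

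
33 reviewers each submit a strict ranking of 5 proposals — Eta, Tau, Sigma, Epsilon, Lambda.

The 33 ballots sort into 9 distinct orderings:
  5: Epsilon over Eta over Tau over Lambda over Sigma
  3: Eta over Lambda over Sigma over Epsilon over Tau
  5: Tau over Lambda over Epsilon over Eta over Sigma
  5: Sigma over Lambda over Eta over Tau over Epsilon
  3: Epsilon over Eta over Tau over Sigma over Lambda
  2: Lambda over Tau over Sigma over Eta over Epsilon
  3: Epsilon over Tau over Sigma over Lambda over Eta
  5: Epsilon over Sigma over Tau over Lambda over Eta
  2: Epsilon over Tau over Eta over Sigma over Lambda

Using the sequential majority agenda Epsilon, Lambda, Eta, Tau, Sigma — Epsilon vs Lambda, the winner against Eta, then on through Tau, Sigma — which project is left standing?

Epsilon

Round 1: Epsilon vs Lambda — 18–15, Epsilon advances.
Round 2: Epsilon vs Eta — 23–10, Epsilon advances.
Round 3: Epsilon vs Tau — 21–12, Epsilon advances.
Round 4: Epsilon vs Sigma — 23–10, Epsilon advances.
The agenda winner is Epsilon.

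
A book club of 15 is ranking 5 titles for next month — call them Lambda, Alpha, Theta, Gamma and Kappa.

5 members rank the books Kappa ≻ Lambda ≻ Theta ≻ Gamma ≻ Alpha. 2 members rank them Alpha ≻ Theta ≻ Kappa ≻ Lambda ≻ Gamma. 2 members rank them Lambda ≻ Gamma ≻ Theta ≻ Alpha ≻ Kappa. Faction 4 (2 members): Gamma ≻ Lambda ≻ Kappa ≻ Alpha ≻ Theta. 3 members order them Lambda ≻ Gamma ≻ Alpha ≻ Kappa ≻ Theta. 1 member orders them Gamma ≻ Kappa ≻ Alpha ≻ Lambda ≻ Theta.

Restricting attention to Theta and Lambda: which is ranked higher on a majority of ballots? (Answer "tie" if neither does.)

Ballots ranking Theta above Lambda: 2.
Ballots ranking Lambda above Theta: 15 − 2 = 13.
Lambda wins the head-to-head 13–2.

Lambda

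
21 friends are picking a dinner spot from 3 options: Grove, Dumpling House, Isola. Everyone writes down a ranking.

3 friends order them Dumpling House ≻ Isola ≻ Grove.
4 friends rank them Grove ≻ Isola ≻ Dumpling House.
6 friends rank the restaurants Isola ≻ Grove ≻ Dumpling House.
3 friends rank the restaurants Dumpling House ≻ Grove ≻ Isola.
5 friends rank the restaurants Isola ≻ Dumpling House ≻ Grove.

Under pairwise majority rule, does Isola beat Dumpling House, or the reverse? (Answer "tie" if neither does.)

Isola

Ballots ranking Isola above Dumpling House: 4 + 6 + 5 = 15.
Ballots ranking Dumpling House above Isola: 21 − 15 = 6.
Isola wins the head-to-head 15–6.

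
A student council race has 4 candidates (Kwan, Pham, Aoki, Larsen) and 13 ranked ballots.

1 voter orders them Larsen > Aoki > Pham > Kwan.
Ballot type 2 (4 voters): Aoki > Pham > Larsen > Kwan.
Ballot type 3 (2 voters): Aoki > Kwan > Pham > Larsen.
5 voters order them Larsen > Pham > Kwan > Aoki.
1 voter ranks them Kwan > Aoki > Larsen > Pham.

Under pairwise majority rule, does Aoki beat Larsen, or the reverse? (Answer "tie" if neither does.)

Ballots ranking Aoki above Larsen: 4 + 2 + 1 = 7.
Ballots ranking Larsen above Aoki: 13 − 7 = 6.
Aoki wins the head-to-head 7–6.

Aoki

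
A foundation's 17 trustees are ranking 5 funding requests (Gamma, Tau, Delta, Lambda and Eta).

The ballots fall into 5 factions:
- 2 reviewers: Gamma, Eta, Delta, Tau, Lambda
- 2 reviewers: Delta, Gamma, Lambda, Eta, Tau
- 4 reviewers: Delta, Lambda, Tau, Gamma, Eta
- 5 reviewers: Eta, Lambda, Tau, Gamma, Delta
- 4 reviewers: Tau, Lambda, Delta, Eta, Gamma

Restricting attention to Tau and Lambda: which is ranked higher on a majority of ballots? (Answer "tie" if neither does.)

Ballots ranking Tau above Lambda: 2 + 4 = 6.
Ballots ranking Lambda above Tau: 17 − 6 = 11.
Lambda wins the head-to-head 11–6.

Lambda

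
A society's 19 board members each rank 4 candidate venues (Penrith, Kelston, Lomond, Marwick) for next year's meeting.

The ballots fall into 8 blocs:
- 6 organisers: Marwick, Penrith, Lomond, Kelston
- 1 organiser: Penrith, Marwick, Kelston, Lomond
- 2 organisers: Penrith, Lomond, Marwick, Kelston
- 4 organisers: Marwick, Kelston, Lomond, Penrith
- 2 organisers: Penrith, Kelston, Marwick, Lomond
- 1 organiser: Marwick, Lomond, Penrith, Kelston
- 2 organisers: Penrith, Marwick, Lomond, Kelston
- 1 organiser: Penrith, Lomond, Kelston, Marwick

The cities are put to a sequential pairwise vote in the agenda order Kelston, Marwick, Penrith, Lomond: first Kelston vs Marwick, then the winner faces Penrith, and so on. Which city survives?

Marwick

Round 1: Kelston vs Marwick — 3–16, Marwick advances.
Round 2: Marwick vs Penrith — 11–8, Marwick advances.
Round 3: Marwick vs Lomond — 16–3, Marwick advances.
The agenda winner is Marwick.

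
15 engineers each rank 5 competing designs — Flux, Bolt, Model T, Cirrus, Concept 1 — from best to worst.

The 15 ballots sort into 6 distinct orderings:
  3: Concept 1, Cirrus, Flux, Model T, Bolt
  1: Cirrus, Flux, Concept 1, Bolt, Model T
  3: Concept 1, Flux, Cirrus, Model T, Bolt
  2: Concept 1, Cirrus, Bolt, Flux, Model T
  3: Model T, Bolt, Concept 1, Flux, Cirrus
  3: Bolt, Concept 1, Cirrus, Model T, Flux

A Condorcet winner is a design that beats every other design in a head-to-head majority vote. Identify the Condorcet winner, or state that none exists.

Concept 1

Check each pair by majority over 15 ballots:
Flux vs Bolt: Flux preferred on 3+1+3 = 7 ballots; Bolt wins 8–7.
Flux vs Model T: Flux, 9–6.
Flux vs Cirrus: Flux preferred on 3+3 = 6 ballots; Cirrus wins 9–6.
Flux vs Concept 1: 1 to 14, Concept 1.
Bolt vs Model T: 1+2+3 = 6 for Bolt, 9 for Model T — Model T by 9–6.
Bolt vs Cirrus: Cirrus wins 9–6.
Bolt vs Concept 1: Concept 1, 9–6.
Model T vs Cirrus: Model T preferred on 3 ballots; Cirrus wins 12–3.
Model T vs Concept 1: Model T preferred on 3 ballots; Concept 1 wins 12–3.
Cirrus vs Concept 1: Concept 1 wins 14–1.
Only Concept 1 has no losses; Concept 1 is the Condorcet winner.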